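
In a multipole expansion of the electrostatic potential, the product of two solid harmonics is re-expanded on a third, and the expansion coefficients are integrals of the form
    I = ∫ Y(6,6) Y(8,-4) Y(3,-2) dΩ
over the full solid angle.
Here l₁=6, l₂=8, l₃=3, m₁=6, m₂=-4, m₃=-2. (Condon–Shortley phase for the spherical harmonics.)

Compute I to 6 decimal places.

0.000000

l₁+l₂+l₃=17 is odd: 3j(l;000)=0 ⇒ I=0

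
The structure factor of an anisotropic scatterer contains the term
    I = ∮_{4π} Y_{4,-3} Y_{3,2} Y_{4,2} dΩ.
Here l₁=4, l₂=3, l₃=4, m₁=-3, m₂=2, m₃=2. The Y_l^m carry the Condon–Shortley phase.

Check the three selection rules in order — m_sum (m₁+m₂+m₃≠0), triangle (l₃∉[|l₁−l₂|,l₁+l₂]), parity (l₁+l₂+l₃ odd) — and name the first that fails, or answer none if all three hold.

m₁+m₂+m₃ = -3 + 2 + 2 = 1  ✗
triangle: |4−3|=1 ≤ l₃=4 ≤ 4+3=7
parity: l₁+l₂+l₃ = 11 is odd

m_sum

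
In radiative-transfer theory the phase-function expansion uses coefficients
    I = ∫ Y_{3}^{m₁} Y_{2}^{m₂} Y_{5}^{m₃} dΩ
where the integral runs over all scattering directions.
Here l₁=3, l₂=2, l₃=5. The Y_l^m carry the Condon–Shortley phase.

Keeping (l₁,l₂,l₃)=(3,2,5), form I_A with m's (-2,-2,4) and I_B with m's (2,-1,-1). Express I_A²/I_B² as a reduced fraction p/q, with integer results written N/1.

21/4

Same 3,2,5: normalisation and zero-m 3j drop out of the ratio.
A: Δ: 0! 6! 4! / 11! → 1/2310; sum: t=0:+1/2880 = 1/2880; 3j²(3 2 5; -2 -2 4) = Δ·Π!·Σ² = 3/55  (sign -1)
B: Δ: 0! 6! 4! / 11! → 1/2310; sum: t=0:+1/720 = 1/720; 3j²(3 2 5; 2 -1 -1) = Δ·Π!·Σ² = 4/385  (sign +1)
I_A²/I_B² = (3/55)/(4/385) = 21/4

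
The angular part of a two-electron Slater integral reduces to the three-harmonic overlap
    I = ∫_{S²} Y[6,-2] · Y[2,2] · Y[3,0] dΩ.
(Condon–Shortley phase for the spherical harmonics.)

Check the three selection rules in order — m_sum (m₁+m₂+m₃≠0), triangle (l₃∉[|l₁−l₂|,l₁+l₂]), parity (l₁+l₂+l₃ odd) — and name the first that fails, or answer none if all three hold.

triangle

Σmᵢ = 0  ✓
l₃∈[|l₁−l₂|,l₁+l₂]=[4,8], have l₃=3  ✗
Σlᵢ = 11 ⇒ odd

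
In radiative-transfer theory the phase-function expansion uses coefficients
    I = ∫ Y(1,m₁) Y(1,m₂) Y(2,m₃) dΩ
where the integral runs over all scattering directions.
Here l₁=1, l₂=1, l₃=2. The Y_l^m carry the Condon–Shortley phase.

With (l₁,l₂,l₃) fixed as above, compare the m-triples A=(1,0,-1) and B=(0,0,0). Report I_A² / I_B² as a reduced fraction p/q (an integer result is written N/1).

3/4

Same 1,1,2: normalisation and zero-m 3j drop out of the ratio.
A: Δ: 0! 2! 2! / 5! → 1/30; sum: t=0:+1/2 = 1/2; 3j²(1 1 2; 1 0 -1) = Δ·Π!·Σ² = 1/10  (sign -1)
B: Δ: 0! 2! 2! / 5! → 1/30; sum: t=0:+1/1 = 1/1; 3j²(1 1 2; 0 0 0) = Δ·Π!·Σ² = 2/15  (sign +1)
I_A²/I_B² = (1/10)/(2/15) = 3/4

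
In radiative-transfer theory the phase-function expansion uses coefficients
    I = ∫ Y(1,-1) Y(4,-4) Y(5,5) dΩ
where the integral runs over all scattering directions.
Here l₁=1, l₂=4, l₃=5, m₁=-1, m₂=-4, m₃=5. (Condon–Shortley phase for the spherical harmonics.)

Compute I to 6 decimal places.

m-sum 0 ✓  L=10 even ✓  3≤5≤5 ✓
Π(2lᵢ+1) = 3×9×11 = 297
triangle coeff Δ(1,4,5) = 1/495
Σ_t [0,0]: t=0:+1/576 = 1/576
(3j)²=5/99 [(1 4 5; 0 0 0)], sign=-1
Σ_t [0,0]: t=0:+1/80640 = 1/80640
(3j)²=1/11 [(1 4 5; -1 -4 5)], sign=+1
⇒ 4πI² = 15/11
I = (-1)√(15/11/(4π)) = -0.32941575

-0.329416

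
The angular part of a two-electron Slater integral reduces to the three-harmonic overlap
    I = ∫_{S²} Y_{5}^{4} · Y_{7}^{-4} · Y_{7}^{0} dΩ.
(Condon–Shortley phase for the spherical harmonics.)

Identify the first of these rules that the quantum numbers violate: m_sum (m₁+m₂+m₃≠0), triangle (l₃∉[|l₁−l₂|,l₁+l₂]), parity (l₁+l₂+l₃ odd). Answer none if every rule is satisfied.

parity

azimuthal sum: 4 − 4 + 0 = 0  ✓
2 ≤ 7 ≤ 12 (triangle on l)  ✓
L = 5 + 7 + 7 = 19 (odd)  ✗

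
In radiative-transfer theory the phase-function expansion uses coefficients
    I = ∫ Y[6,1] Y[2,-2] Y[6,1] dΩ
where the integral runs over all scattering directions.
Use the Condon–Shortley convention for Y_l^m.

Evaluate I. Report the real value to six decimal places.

Rules hold: Σm=0, L=14 even, 4≤6≤8.
N = 13·5·13 = 845
Δ = 2!·10!·2!/15! = 1/90090
Racah Σ t=0..2: t=0:+1/69120 t=1:−1/14400 t=2:+1/69120 = -7/172800
⇒ 3j(6 2 6; 0 0 0)² = 14/715, sgn -1
Racah Σ t=0..0: t=0:+1/57600 = 1/57600
⇒ 3j(6 2 6; 1 -2 1)² = 21/715, sgn -1
4πI² = N·(3j₀)²·(3jₘ)² = 294/605
I = +1·√(0.48595/4π) = 0.19664868

0.196649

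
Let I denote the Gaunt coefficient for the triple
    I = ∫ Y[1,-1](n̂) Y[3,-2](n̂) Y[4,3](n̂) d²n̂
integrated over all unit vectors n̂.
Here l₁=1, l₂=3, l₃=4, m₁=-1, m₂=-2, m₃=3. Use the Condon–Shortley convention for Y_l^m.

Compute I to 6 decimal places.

m-sum 0 ✓  L=8 even ✓  2≤4≤4 ✓
Π(2lᵢ+1) = 3×7×9 = 189
triangle coeff Δ(1,3,4) = 1/252
Σ_t [0,0]: t=0:+1/36 = 1/36
(3j)²=4/63 [(1 3 4; 0 0 0)], sign=+1
Σ_t [0,0]: t=0:+1/240 = 1/240
(3j)²=1/12 [(1 3 4; -1 -2 3)], sign=-1
⇒ 4πI² = 1/1
I = (-1)√(1/1/(4π)) = -0.28209479

-0.282095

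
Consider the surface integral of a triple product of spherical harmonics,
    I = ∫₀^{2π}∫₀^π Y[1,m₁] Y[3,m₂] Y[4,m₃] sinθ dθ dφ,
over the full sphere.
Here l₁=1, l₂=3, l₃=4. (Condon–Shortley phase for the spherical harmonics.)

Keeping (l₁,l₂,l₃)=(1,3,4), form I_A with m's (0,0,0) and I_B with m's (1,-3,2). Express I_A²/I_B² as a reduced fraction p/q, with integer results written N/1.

Same 1,3,4: normalisation and zero-m 3j drop out of the ratio.
A: Δ: 0! 2! 6! / 9! → 1/252; sum: t=0:+1/36 = 1/36; 3j²(1 3 4; 0 0 0) = Δ·Π!·Σ² = 4/63  (sign +1)
B: Δ: 0! 2! 6! / 9! → 1/252; sum: t=0:+1/1440 = 1/1440; 3j²(1 3 4; 1 -3 2) = Δ·Π!·Σ² = 1/252  (sign +1)
I_A²/I_B² = (4/63)/(1/252) = 16/1

16/1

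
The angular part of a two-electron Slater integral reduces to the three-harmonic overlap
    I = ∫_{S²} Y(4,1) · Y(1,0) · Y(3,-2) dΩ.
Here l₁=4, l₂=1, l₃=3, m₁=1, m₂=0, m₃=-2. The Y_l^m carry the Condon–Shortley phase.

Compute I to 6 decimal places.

0.000000

Σmᵢ = -1 ≠ 0, so the φ-integral vanishes; I = 0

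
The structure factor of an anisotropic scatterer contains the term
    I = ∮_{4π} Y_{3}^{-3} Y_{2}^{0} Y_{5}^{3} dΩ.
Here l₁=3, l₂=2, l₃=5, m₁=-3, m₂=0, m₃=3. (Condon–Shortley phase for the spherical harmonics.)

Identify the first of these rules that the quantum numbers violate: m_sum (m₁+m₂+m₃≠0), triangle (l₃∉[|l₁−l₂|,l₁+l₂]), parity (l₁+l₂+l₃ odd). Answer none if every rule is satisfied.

none

azimuthal sum: -3 + 0 + 3 = 0  ✓
1 ≤ 5 ≤ 5 (triangle on l)  ✓
L = 3 + 2 + 5 = 10 (even)  ✓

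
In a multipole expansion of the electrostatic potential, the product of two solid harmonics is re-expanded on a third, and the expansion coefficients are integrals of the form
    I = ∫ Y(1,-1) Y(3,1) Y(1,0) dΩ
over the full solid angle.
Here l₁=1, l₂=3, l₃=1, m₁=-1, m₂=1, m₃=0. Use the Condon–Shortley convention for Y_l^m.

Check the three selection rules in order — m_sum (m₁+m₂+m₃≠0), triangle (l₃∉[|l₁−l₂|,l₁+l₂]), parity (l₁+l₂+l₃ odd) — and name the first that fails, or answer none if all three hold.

triangle

m₁+m₂+m₃ = -1 + 1 + 0 = 0  ✓
triangle: |1−3|=2 ≤ l₃=1 ≤ 1+3=4  ✗
parity: l₁+l₂+l₃ = 5 is odd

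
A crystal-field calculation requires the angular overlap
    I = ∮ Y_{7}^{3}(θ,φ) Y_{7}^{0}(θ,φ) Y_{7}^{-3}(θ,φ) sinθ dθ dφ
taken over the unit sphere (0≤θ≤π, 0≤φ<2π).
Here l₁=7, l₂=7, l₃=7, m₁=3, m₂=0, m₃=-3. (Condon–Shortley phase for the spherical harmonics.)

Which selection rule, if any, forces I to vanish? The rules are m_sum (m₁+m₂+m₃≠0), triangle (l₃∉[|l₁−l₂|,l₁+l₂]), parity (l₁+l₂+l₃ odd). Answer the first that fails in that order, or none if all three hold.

azimuthal sum: 3 + 0 − 3 = 0  ✓
0 ≤ 7 ≤ 14 (triangle on l)  ✓
L = 7 + 7 + 7 = 21 (odd)  ✗

parity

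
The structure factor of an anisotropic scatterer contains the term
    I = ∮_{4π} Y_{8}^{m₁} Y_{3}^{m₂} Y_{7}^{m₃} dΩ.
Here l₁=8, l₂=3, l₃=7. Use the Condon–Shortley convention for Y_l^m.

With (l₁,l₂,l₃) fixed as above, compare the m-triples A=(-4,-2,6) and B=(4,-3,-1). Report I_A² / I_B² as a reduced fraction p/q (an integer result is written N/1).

Shared (l₁,l₂,l₃)=(8,3,7): N and (l;000)² cancel in I_A²/I_B².
A: Δ = 4!·12!·2!/19! = 1/5290740; Racah Σ t=0..1: t=0:+1/11496038400 t=1:−1/479001600 = -23/11496038400; ⇒ 3j(8 3 7; -4 -2 6)² = 529/81396, sgn +1
B: Δ = 4!·12!·2!/19! = 1/5290740; Racah Σ t=0..0: t=0:+1/46448640 = 1/46448640; ⇒ 3j(8 3 7; 4 -3 -1)² = 2475/117572, sgn +1
I_A²/I_B² = (529/81396)/(2475/117572) = 6877/22275

6877/22275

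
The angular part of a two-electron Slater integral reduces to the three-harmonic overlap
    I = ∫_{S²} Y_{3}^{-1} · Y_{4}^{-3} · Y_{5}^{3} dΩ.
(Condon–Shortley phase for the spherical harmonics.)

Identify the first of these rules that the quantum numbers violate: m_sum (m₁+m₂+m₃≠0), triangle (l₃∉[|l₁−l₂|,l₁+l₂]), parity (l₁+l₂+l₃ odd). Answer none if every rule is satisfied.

azimuthal sum: -1 − 3 + 3 = -1  ✗
1 ≤ 5 ≤ 7 (triangle on l)
L = 3 + 4 + 5 = 12 (even)

m_sum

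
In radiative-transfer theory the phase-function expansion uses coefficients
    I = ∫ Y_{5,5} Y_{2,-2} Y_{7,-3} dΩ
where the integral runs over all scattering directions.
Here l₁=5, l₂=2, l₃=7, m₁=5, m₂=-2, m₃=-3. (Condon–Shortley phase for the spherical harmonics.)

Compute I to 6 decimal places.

Rules hold: Σm=0, L=14 even, 3≤7≤7.
N = 11·5·15 = 825
Δ = 0!·10!·4!/15! = 1/15015
Racah Σ t=0..0: t=0:+1/57600 = 1/57600
⇒ 3j(5 2 7; 0 0 0)² = 21/715, sgn -1
Racah Σ t=0..0: t=0:+1/87091200 = 1/87091200
⇒ 3j(5 2 7; 5 -2 -3)² = 1/15015, sgn +1
4πI² = N·(3j₀)²·(3jₘ)² = 3/1859
I = -1·√(0.00161377/4π) = -0.01133225

-0.011332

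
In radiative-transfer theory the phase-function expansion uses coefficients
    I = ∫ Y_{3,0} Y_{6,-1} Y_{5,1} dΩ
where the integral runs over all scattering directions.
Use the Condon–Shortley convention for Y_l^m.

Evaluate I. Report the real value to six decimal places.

Checks pass: Σm=0; 14 even; l₃=5∈[3,9].
(2·3+1)(2·6+1)(2·5+1) = 1001
Δ: 4! 2! 8! / 15! → 1/675675
sum: t=1:−1/8640 t=2:+1/2304 t=3:−1/8640 = 7/34560
3j²(3 6 5; 0 0 0) = Δ·Π!·Σ² = 7/429  (sign -1)
sum: t=1:−1/6912 t=2:+1/2880 t=3:−1/17280 = 1/6912
3j²(3 6 5; 0 -1 1) = Δ·Π!·Σ² = 5/429  (sign +1)
combine: 4πI² = 1001·7/429·5/429 = 245/1287
take √, sign -1: I = -0.12308038

-0.123080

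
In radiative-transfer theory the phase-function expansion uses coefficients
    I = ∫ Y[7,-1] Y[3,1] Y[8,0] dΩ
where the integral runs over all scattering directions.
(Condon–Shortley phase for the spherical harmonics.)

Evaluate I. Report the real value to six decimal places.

Checks pass: Σm=0; 18 even; l₃=8∈[4,10].
(2·7+1)(2·3+1)(2·8+1) = 1785
Δ: 2! 12! 4! / 19! → 1/5290740
sum: t=0:+1/7257600 t=1:−1/2073600 t=2:+1/7257600 = -1/4838400
3j²(7 3 8; 0 0 0) = Δ·Π!·Σ² = 252/20995  (sign -1)
sum: t=0:+1/46448640 t=1:−1/3628800 t=2:+1/4147200 = -1/77414400
3j²(7 3 8; -1 1 0) = Δ·Π!·Σ² = 3/41990  (sign -1)
combine: 4πI² = 1785·252/20995·3/41990 = 7938/5185765
take √, sign +1: I = 0.01103683

0.011037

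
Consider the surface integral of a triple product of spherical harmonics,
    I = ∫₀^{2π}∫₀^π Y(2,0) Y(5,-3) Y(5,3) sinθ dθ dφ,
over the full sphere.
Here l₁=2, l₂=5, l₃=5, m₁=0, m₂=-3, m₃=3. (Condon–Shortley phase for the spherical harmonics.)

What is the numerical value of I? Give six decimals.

m-sum 0 ✓  L=12 even ✓  3≤5≤7 ✓
Π(2lᵢ+1) = 5×11×11 = 605
triangle coeff Δ(2,5,5) = 1/38610
Σ_t [0,2]: t=0:+1/2880 t=1:−1/576 t=2:+1/2880 = -1/960
(3j)²=10/429 [(2 5 5; 0 0 0)], sign=+1
Σ_t [0,2]: t=0:+1/5760 t=1:−1/5040 t=2:+1/161280 = -1/53760
(3j)²=1/4290 [(2 5 5; 0 -3 3)], sign=-1
⇒ 4πI² = 5/1521
I = (-1)√(5/1521/(4π)) = -0.01617393

-0.016174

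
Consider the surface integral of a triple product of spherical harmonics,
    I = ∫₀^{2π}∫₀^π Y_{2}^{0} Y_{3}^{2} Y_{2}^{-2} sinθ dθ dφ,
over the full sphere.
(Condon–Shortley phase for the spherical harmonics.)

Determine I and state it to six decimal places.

Σlᵢ=7 odd — θ-integrand is odd under cosθ→−cosθ; I=0

0.000000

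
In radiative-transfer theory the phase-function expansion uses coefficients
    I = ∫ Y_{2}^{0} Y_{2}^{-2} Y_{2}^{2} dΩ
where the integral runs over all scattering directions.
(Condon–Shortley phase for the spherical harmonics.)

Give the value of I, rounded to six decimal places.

m-sum 0 ✓  L=6 even ✓  0≤2≤4 ✓
Π(2lᵢ+1) = 5×5×5 = 125
triangle coeff Δ(2,2,2) = 1/630
Σ_t [0,2]: t=0:+1/8 t=1:−1/1 t=2:+1/8 = -3/4
(3j)²=2/35 [(2 2 2; 0 0 0)], sign=-1
Σ_t [0,0]: t=0:+1/8 = 1/8
(3j)²=2/35 [(2 2 2; 0 -2 2)], sign=+1
⇒ 4πI² = 20/49
I = (-1)√(20/49/(4π)) = -0.18022375

-0.180224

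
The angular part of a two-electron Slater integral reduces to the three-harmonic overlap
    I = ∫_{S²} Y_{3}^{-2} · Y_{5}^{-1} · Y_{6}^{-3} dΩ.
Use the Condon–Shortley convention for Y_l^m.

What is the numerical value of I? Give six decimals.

Σmᵢ = -6 ≠ 0, so the φ-integral vanishes; I = 0

0.000000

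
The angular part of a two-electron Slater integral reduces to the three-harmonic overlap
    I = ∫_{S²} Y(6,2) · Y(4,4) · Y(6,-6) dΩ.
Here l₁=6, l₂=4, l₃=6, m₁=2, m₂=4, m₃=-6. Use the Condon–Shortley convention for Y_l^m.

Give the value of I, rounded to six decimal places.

Rules hold: Σm=0, L=16 even, 2≤6≤10.
N = 13·9·13 = 1521
Δ = 4!·8!·4!/17! = 1/15315300
Racah Σ t=0..4: t=0:+1/829440 t=1:−1/25920 t=2:+1/9216 t=3:−1/25920 t=4:+1/829440 = 7/207360
⇒ 3j(6 4 6; 0 0 0)² = 28/2431, sgn +1
Racah Σ t=4..4: t=4:+1/23224320 = 1/23224320
⇒ 3j(6 4 6; 2 4 -6)² = 1/442, sgn +1
4πI² = N·(3j₀)²·(3jₘ)² = 126/3179
I = +1·√(0.0396351/4π) = 0.05616103

0.056161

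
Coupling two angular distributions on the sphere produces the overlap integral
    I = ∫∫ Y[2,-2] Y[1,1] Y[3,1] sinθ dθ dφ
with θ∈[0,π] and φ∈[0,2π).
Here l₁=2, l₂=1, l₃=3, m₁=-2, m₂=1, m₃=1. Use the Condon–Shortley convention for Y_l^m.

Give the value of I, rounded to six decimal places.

-0.082589

Rules hold: Σm=0, L=6 even, 1≤3≤3.
N = 5·3·7 = 105
Δ = 0!·4!·2!/7! = 1/105
Racah Σ t=0..0: t=0:+1/4 = 1/4
⇒ 3j(2 1 3; 0 0 0)² = 3/35, sgn -1
Racah Σ t=0..0: t=0:+1/48 = 1/48
⇒ 3j(2 1 3; -2 1 1)² = 1/105, sgn +1
4πI² = N·(3j₀)²·(3jₘ)² = 3/35
I = -1·√(0.0857143/4π) = -0.08258890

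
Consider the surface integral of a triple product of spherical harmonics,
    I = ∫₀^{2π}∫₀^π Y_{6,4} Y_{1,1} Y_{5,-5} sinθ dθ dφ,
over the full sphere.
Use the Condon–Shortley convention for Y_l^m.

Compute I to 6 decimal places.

0.040859

Rules hold: Σm=0, L=12 even, 5≤5≤7.
N = 13·3·11 = 429
Δ = 2!·10!·0!/13! = 1/858
Racah Σ t=1..1: t=1:−1/14400 = -1/14400
⇒ 3j(6 1 5; 0 0 0)² = 6/143, sgn +1
Racah Σ t=2..2: t=2:+1/7257600 = 1/7257600
⇒ 3j(6 1 5; 4 1 -5)² = 1/858, sgn +1
4πI² = N·(3j₀)²·(3jₘ)² = 3/143
I = +1·√(0.020979/4π) = 0.04085899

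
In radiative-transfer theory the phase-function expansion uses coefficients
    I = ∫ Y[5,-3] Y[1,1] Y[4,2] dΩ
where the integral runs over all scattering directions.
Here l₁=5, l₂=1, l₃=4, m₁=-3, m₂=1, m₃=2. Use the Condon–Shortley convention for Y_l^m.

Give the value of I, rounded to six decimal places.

-0.259847

m-sum 0 ✓  L=10 even ✓  4≤4≤6 ✓
Π(2lᵢ+1) = 11×3×9 = 297
triangle coeff Δ(5,1,4) = 1/495
Σ_t [1,1]: t=1:−1/576 = -1/576
(3j)²=5/99 [(5 1 4; 0 0 0)], sign=-1
Σ_t [2,2]: t=2:+1/2880 = 1/2880
(3j)²=28/495 [(5 1 4; -3 1 2)], sign=+1
⇒ 4πI² = 28/33
I = (-1)√(28/33/(4π)) = -0.25984664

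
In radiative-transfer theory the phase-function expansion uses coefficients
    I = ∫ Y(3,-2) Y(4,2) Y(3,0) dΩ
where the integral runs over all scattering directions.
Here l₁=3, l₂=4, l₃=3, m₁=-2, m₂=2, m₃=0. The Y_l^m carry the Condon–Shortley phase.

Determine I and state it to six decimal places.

-0.044418

Rules hold: Σm=0, L=10 even, 1≤3≤7.
N = 7·9·7 = 441
Δ = 4!·2!·4!/11! = 1/34650
Racah Σ t=1..3: t=1:−1/72 t=2:+1/16 t=3:−1/72 = 5/144
⇒ 3j(3 4 3; 0 0 0)² = 2/77, sgn -1
Racah Σ t=3..4: t=3:−1/72 t=4:+1/96 = -1/288
⇒ 3j(3 4 3; -2 2 0)² = 1/462, sgn +1
4πI² = N·(3j₀)²·(3jₘ)² = 3/121
I = -1·√(0.0247934/4π) = -0.04441841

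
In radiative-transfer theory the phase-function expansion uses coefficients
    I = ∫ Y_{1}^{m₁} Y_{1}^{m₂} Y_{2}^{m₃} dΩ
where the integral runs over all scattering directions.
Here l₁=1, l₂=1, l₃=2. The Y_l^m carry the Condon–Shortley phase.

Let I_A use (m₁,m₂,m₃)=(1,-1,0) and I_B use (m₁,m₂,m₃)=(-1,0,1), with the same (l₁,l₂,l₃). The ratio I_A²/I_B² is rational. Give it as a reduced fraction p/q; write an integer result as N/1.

Shared (l₁,l₂,l₃)=(1,1,2): N and (l;000)² cancel in I_A²/I_B².
A: Δ = 0!·2!·2!/5! = 1/30; Racah Σ t=0..0: t=0:+1/4 = 1/4; ⇒ 3j(1 1 2; 1 -1 0)² = 1/30, sgn +1
B: Δ = 0!·2!·2!/5! = 1/30; Racah Σ t=0..0: t=0:+1/2 = 1/2; ⇒ 3j(1 1 2; -1 0 1)² = 1/10, sgn -1
I_A²/I_B² = (1/30)/(1/10) = 1/3

1/3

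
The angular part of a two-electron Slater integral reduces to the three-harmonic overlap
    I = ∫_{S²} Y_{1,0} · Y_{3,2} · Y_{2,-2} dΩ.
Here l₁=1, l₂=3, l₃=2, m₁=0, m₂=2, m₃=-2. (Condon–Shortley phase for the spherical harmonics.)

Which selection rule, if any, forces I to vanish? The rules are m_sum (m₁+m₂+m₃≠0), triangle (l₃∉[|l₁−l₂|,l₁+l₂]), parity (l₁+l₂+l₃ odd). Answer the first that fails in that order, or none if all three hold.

none

azimuthal sum: 0 + 2 − 2 = 0  ✓
2 ≤ 2 ≤ 4 (triangle on l)  ✓
L = 1 + 3 + 2 = 6 (even)  ✓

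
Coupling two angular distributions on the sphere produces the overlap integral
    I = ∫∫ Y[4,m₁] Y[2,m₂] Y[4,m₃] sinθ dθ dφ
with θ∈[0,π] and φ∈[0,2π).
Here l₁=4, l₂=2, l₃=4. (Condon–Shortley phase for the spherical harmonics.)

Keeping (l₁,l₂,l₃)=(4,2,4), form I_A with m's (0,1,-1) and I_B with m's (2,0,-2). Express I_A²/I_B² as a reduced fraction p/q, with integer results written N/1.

15/32

l's match ⇒ only the (l;m) 3-j factors differ between A and B.
A: triangle coeff Δ(4,2,4) = 1/13860; Σ_t [1,2]: t=1:−1/72 t=2:+1/96 = -1/288; (3j)²=1/462 [(4 2 4; 0 1 -1)], sign=+1
B: triangle coeff Δ(4,2,4) = 1/13860; Σ_t [0,2]: t=0:+1/192 t=1:−1/120 t=2:+1/2880 = -1/360; (3j)²=16/3465 [(4 2 4; 2 0 -2)], sign=-1
I_A²/I_B² = (1/462)/(16/3465) = 15/32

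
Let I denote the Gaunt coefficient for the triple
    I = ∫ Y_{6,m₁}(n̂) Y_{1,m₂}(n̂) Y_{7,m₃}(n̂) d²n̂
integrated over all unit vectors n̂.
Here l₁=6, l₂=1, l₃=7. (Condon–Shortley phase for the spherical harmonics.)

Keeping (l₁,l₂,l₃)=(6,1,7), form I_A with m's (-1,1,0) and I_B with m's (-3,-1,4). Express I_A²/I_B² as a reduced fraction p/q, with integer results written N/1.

l's match ⇒ only the (l;m) 3-j factors differ between A and B.
A: triangle coeff Δ(6,1,7) = 1/1365; Σ_t [0,0]: t=0:+1/1209600 = 1/1209600; (3j)²=1/65 [(6 1 7; -1 1 0)], sign=-1
B: triangle coeff Δ(6,1,7) = 1/1365; Σ_t [0,0]: t=0:+1/4354560 = 1/4354560; (3j)²=11/273 [(6 1 7; -3 -1 4)], sign=-1
I_A²/I_B² = (1/65)/(11/273) = 21/55

21/55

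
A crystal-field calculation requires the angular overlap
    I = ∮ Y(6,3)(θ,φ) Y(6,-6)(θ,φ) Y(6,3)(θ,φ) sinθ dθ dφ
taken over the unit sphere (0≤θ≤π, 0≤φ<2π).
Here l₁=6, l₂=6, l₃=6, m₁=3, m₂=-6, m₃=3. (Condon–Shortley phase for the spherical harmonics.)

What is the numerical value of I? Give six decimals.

0.174035

Rules hold: Σm=0, L=18 even, 0≤6≤12.
N = 13·13·13 = 2197
Δ = 6!·6!·6!/19! = 1/325909584
Racah Σ t=0..6: t=0:+1/373248000 t=1:−1/1728000 t=2:+1/110592 t=3:−1/46656 t=4:+1/110592 t=5:−1/1728000 t=6:+1/373248000 = -7/1555200
⇒ 3j(6 6 6; 0 0 0)² = 400/46189, sgn -1
Racah Σ t=0..0: t=0:+1/18662400 = 1/18662400
⇒ 3j(6 6 6; 3 -6 3)² = 84/4199, sgn -1
4πI² = N·(3j₀)²·(3jₘ)² = 436800/1147619
I = +1·√(0.380614/4π) = 0.17403537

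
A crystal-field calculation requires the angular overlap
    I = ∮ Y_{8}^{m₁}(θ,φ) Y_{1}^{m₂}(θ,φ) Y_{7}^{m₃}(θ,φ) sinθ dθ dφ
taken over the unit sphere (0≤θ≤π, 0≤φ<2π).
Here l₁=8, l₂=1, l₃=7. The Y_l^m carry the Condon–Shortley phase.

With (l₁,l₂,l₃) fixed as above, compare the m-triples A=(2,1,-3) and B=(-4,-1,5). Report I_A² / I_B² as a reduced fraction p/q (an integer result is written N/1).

5/2

Same 8,1,7: normalisation and zero-m 3j drop out of the ratio.
A: Δ: 2! 14! 0! / 17! → 1/2040; sum: t=2:+1/174182400 = 1/174182400; 3j²(8 1 7; 2 1 -3) = Δ·Π!·Σ² = 1/136  (sign +1)
B: Δ: 2! 14! 0! / 17! → 1/2040; sum: t=0:+1/1916006400 = 1/1916006400; 3j²(8 1 7; -4 -1 5) = Δ·Π!·Σ² = 1/340  (sign +1)
I_A²/I_B² = (1/136)/(1/340) = 5/2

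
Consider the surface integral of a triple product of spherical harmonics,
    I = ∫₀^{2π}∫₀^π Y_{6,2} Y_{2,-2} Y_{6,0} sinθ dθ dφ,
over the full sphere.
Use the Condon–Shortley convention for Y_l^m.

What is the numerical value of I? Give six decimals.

-0.191909

Rules hold: Σm=0, L=14 even, 4≤6≤8.
N = 13·5·13 = 845
Δ = 2!·10!·2!/15! = 1/90090
Racah Σ t=0..2: t=0:+1/69120 t=1:−1/14400 t=2:+1/69120 = -7/172800
⇒ 3j(6 2 6; 0 0 0)² = 14/715, sgn -1
Racah Σ t=0..0: t=0:+1/69120 = 1/69120
⇒ 3j(6 2 6; 2 -2 0)² = 4/143, sgn +1
4πI² = N·(3j₀)²·(3jₘ)² = 56/121
I = -1·√(0.46281/4π) = -0.19190947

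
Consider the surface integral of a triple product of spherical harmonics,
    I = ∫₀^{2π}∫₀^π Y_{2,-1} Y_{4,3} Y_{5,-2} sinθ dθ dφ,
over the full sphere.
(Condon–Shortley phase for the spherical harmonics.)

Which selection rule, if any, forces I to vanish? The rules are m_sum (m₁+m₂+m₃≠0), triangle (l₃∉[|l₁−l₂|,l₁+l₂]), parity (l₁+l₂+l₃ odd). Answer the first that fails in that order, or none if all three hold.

m₁+m₂+m₃ = -1 + 3 − 2 = 0  ✓
triangle: |2−4|=2 ≤ l₃=5 ≤ 2+4=6  ✓
parity: l₁+l₂+l₃ = 11 is odd  ✗

parity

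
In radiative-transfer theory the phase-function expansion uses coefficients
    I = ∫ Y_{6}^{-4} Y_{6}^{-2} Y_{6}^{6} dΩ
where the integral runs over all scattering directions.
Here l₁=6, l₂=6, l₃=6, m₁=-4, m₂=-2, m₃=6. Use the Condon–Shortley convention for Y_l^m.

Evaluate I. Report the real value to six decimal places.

-0.158872

Rules hold: Σm=0, L=18 even, 0≤6≤12.
N = 13·13·13 = 2197
Δ = 6!·6!·6!/19! = 1/325909584
Racah Σ t=0..6: t=0:+1/373248000 t=1:−1/1728000 t=2:+1/110592 t=3:−1/46656 t=4:+1/110592 t=5:−1/1728000 t=6:+1/373248000 = -7/1555200
⇒ 3j(6 6 6; 0 0 0)² = 400/46189, sgn -1
Racah Σ t=4..4: t=4:+1/24883200 = 1/24883200
⇒ 3j(6 6 6; -4 -2 6)² = 70/4199, sgn +1
4πI² = N·(3j₀)²·(3jₘ)² = 364000/1147619
I = -1·√(0.317178/4π) = -0.15887183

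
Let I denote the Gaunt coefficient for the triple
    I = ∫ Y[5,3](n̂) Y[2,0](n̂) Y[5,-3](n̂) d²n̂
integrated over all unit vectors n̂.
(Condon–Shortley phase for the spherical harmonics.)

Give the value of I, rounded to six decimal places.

m-sum 0 ✓  L=12 even ✓  3≤5≤7 ✓
Π(2lᵢ+1) = 11×5×11 = 605
triangle coeff Δ(5,2,5) = 1/38610
Σ_t [0,2]: t=0:+1/2880 t=1:−1/576 t=2:+1/2880 = -1/960
(3j)²=10/429 [(5 2 5; 0 0 0)], sign=+1
Σ_t [0,2]: t=0:+1/5760 t=1:−1/5040 t=2:+1/161280 = -1/53760
(3j)²=1/4290 [(5 2 5; 3 0 -3)], sign=-1
⇒ 4πI² = 5/1521
I = (-1)√(5/1521/(4π)) = -0.01617393

-0.016174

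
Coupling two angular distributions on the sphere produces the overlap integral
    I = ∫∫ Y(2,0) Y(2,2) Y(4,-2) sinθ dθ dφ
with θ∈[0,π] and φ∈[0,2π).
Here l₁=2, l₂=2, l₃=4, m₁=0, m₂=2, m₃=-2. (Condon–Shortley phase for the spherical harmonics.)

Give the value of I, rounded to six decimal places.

m-sum 0 ✓  L=8 even ✓  0≤4≤4 ✓
Π(2lᵢ+1) = 5×5×9 = 225
triangle coeff Δ(2,2,4) = 1/630
Σ_t [0,0]: t=0:+1/16 = 1/16
(3j)²=2/35 [(2 2 4; 0 0 0)], sign=+1
Σ_t [0,0]: t=0:+1/96 = 1/96
(3j)²=1/42 [(2 2 4; 0 2 -2)], sign=+1
⇒ 4πI² = 15/49
I = (+1)√(15/49/(4π)) = 0.15607835

0.156078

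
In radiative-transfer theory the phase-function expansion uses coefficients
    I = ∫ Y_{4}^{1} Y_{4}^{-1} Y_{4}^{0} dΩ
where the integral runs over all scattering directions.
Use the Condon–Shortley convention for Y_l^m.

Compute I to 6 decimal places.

m-sum 0 ✓  L=12 even ✓  0≤4≤8 ✓
Π(2lᵢ+1) = 9×9×9 = 729
triangle coeff Δ(4,4,4) = 1/450450
Σ_t [0,4]: t=0:+1/13824 t=1:−1/216 t=2:+1/64 t=3:−1/216 t=4:+1/13824 = 5/768
(3j)²=18/1001 [(4 4 4; 0 0 0)], sign=+1
Σ_t [0,3]: t=0:+1/864 t=1:−1/96 t=2:+1/144 t=3:−1/3456 = -1/384
(3j)²=9/2002 [(4 4 4; 1 -1 0)], sign=-1
⇒ 4πI² = 59049/1002001
I = (-1)√(59049/1002001/(4π)) = -0.06848055

-0.068481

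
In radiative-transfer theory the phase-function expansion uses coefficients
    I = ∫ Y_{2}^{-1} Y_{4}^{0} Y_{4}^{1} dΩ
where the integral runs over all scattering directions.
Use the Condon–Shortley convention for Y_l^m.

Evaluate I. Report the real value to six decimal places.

m-sum 0 ✓  L=10 even ✓  2≤4≤6 ✓
Π(2lᵢ+1) = 5×9×9 = 405
triangle coeff Δ(2,4,4) = 1/13860
Σ_t [0,2]: t=0:+1/192 t=1:−1/36 t=2:+1/192 = -5/288
(3j)²=20/693 [(2 4 4; 0 0 0)], sign=-1
Σ_t [1,2]: t=1:−1/72 t=2:+1/96 = -1/288
(3j)²=1/462 [(2 4 4; -1 0 1)], sign=+1
⇒ 4πI² = 150/5929
I = (-1)√(150/5929/(4π)) = -0.04486937

-0.044869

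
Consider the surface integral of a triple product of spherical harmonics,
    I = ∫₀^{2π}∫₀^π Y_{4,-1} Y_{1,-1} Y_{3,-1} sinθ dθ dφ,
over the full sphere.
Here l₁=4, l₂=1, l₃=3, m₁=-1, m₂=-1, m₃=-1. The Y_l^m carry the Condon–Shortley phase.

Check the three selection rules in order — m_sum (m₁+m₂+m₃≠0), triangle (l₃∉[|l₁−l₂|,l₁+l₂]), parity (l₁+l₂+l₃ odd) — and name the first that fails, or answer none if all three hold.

Σmᵢ = -3  ✗
l₃∈[|l₁−l₂|,l₁+l₂]=[3,5], have l₃=3
Σlᵢ = 8 ⇒ even

m_sum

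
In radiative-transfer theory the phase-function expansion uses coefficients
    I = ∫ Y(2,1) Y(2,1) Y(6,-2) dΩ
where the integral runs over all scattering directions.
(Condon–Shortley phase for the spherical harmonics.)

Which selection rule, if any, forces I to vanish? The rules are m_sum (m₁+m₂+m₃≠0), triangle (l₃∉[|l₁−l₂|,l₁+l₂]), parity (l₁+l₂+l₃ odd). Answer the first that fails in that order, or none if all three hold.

Σmᵢ = 0  ✓
l₃∈[|l₁−l₂|,l₁+l₂]=[0,4], have l₃=6  ✗
Σlᵢ = 10 ⇒ even

triangle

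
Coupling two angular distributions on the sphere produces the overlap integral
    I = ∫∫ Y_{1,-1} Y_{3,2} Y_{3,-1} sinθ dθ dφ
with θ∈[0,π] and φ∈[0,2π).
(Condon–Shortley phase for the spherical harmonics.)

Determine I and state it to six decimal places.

0.000000

l₁+l₂+l₃=7 is odd: 3j(l;000)=0 ⇒ I=0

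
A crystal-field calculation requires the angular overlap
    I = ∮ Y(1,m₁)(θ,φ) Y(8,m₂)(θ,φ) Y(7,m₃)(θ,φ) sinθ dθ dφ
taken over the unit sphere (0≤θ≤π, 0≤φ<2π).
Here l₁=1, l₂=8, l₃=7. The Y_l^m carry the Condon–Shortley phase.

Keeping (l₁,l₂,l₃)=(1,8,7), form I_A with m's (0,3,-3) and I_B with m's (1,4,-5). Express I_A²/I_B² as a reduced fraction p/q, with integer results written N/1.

55/6

l's match ⇒ only the (l;m) 3-j factors differ between A and B.
A: triangle coeff Δ(1,8,7) = 1/2040; Σ_t [1,1]: t=1:−1/87091200 = -1/87091200; (3j)²=11/408 [(1 8 7; 0 3 -3)], sign=-1
B: triangle coeff Δ(1,8,7) = 1/2040; Σ_t [0,0]: t=0:+1/1916006400 = 1/1916006400; (3j)²=1/340 [(1 8 7; 1 4 -5)], sign=+1
I_A²/I_B² = (11/408)/(1/340) = 55/6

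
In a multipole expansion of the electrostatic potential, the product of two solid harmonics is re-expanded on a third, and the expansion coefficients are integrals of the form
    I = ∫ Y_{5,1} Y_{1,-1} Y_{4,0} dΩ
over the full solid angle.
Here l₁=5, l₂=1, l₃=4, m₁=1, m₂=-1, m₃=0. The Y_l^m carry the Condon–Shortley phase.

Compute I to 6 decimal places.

m-sum 0 ✓  L=10 even ✓  4≤4≤6 ✓
Π(2lᵢ+1) = 11×3×9 = 297
triangle coeff Δ(5,1,4) = 1/495
Σ_t [1,1]: t=1:−1/576 = -1/576
(3j)²=5/99 [(5 1 4; 0 0 0)], sign=-1
Σ_t [0,0]: t=0:+1/1152 = 1/1152
(3j)²=1/33 [(5 1 4; 1 -1 0)], sign=+1
⇒ 4πI² = 5/11
I = (-1)√(5/11/(4π)) = -0.19018827

-0.190188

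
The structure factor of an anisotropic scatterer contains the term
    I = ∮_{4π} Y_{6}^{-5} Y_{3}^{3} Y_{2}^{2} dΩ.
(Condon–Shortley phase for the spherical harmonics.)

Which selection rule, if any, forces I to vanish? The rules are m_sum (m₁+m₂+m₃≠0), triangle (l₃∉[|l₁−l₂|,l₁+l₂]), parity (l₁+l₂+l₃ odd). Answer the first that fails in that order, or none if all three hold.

triangle

m₁+m₂+m₃ = -5 + 3 + 2 = 0  ✓
triangle: |6−3|=3 ≤ l₃=2 ≤ 6+3=9  ✗
parity: l₁+l₂+l₃ = 11 is odd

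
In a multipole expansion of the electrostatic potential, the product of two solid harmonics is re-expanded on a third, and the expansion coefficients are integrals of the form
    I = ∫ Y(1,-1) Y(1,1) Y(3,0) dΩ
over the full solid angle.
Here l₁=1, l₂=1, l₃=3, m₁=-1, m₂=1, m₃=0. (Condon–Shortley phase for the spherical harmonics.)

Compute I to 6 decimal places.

0.000000

triangle: need 0≤l₃≤2, have 3; I=0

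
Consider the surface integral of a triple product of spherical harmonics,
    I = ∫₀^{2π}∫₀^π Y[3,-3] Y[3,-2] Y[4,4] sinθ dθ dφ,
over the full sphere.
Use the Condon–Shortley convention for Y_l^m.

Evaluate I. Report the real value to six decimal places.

0.000000

m-sum = -3 − 2 + 4 = -1 ≠ 0 ⇒ I = 0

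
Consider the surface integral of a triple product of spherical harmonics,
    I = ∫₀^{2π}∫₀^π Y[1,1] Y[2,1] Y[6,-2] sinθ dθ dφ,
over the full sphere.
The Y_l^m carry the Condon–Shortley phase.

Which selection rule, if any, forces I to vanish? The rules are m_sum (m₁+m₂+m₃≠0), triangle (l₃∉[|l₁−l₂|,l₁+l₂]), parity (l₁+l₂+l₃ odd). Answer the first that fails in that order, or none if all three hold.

azimuthal sum: 1 + 1 − 2 = 0  ✓
1 ≤ 6 ≤ 3 (triangle on l)  ✗
L = 1 + 2 + 6 = 9 (odd)

triangle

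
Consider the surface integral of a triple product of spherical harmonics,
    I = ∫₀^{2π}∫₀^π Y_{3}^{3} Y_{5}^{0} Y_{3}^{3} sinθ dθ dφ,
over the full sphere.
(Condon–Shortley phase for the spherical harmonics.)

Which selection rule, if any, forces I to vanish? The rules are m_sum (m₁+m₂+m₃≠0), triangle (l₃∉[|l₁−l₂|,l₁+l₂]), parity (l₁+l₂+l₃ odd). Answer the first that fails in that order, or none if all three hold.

m_sum

m₁+m₂+m₃ = 3 + 0 + 3 = 6  ✗
triangle: |3−5|=2 ≤ l₃=3 ≤ 3+5=8
parity: l₁+l₂+l₃ = 11 is odd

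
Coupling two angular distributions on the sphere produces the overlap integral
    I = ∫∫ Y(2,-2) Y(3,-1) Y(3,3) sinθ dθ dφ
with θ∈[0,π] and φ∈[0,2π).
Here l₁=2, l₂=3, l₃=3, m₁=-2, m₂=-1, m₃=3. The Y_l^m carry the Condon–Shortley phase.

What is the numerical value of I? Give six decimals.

0.132981

m-sum 0 ✓  L=8 even ✓  1≤3≤5 ✓
Π(2lᵢ+1) = 5×7×7 = 245
triangle coeff Δ(2,3,3) = 1/3780
Σ_t [0,2]: t=0:+1/24 t=1:−1/4 t=2:+1/24 = -1/6
(3j)²=4/105 [(2 3 3; 0 0 0)], sign=+1
Σ_t [2,2]: t=2:+1/96 = 1/96
(3j)²=1/42 [(2 3 3; -2 -1 3)], sign=+1
⇒ 4πI² = 2/9
I = (+1)√(2/9/(4π)) = 0.13298076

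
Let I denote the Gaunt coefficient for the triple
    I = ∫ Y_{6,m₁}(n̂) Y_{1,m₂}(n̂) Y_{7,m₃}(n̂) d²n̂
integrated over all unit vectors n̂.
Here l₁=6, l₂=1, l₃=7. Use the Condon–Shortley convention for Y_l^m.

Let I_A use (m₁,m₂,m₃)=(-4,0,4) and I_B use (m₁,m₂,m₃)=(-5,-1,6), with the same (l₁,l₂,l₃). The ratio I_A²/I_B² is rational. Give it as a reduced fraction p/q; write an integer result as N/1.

11/26

l's match ⇒ only the (l;m) 3-j factors differ between A and B.
A: triangle coeff Δ(6,1,7) = 1/1365; Σ_t [0,0]: t=0:+1/7257600 = 1/7257600; (3j)²=11/455 [(6 1 7; -4 0 4)], sign=-1
B: triangle coeff Δ(6,1,7) = 1/1365; Σ_t [0,0]: t=0:+1/79833600 = 1/79833600; (3j)²=2/35 [(6 1 7; -5 -1 6)], sign=-1
I_A²/I_B² = (11/455)/(2/35) = 11/26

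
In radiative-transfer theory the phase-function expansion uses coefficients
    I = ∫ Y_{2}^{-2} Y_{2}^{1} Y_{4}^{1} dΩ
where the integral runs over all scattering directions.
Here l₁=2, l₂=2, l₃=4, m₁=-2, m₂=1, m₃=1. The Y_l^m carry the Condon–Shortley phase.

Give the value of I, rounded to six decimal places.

Checks pass: Σm=0; 8 even; l₃=4∈[0,4].
(2·2+1)(2·2+1)(2·4+1) = 225
Δ: 0! 4! 4! / 9! → 1/630
sum: t=0:+1/16 = 1/16
3j²(2 2 4; 0 0 0) = Δ·Π!·Σ² = 2/35  (sign +1)
sum: t=0:+1/144 = 1/144
3j²(2 2 4; -2 1 1) = Δ·Π!·Σ² = 1/126  (sign -1)
combine: 4πI² = 225·2/35·1/126 = 5/49
take √, sign -1: I = -0.09011188

-0.090112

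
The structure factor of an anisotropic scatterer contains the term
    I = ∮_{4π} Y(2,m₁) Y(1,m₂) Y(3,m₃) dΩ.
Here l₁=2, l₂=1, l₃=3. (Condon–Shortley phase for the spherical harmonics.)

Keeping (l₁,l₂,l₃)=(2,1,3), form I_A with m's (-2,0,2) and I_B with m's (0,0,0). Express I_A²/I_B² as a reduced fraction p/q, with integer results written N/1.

5/9

Shared (l₁,l₂,l₃)=(2,1,3): N and (l;000)² cancel in I_A²/I_B².
A: Δ = 0!·4!·2!/7! = 1/105; Racah Σ t=0..0: t=0:+1/24 = 1/24; ⇒ 3j(2 1 3; -2 0 2)² = 1/21, sgn -1
B: Δ = 0!·4!·2!/7! = 1/105; Racah Σ t=0..0: t=0:+1/4 = 1/4; ⇒ 3j(2 1 3; 0 0 0)² = 3/35, sgn -1
I_A²/I_B² = (1/21)/(3/35) = 5/9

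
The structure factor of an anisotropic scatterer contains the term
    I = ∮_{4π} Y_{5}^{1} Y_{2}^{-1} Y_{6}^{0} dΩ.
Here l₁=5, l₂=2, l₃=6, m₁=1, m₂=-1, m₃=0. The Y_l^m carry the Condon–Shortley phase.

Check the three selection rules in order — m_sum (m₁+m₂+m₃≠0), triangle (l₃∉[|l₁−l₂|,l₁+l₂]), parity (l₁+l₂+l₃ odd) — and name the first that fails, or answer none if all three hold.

parity

Σmᵢ = 0  ✓
l₃∈[|l₁−l₂|,l₁+l₂]=[3,7], have l₃=6  ✓
Σlᵢ = 13 ⇒ odd  ✗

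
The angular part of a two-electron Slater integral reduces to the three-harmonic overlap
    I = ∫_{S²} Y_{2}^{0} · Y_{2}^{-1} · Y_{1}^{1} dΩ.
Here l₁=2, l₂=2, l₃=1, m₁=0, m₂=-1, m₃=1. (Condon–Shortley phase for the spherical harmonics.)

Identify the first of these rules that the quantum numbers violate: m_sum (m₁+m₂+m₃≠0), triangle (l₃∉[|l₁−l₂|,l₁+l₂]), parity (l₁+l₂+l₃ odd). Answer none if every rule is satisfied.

parity

m₁+m₂+m₃ = 0 − 1 + 1 = 0  ✓
triangle: |2−2|=0 ≤ l₃=1 ≤ 2+2=4  ✓
parity: l₁+l₂+l₃ = 5 is odd  ✗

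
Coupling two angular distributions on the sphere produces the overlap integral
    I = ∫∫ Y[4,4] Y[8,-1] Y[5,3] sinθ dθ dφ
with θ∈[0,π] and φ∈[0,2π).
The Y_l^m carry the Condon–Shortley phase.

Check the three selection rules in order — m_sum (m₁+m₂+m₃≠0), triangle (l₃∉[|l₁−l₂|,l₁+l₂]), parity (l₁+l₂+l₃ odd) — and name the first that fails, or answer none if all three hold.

m_sum

m₁+m₂+m₃ = 4 − 1 + 3 = 6  ✗
triangle: |4−8|=4 ≤ l₃=5 ≤ 4+8=12
parity: l₁+l₂+l₃ = 17 is odd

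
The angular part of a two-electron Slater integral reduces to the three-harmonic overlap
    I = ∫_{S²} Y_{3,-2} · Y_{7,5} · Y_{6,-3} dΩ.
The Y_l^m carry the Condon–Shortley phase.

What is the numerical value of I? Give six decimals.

-0.123141

m-sum 0 ✓  L=16 even ✓  4≤6≤10 ✓
Π(2lᵢ+1) = 7×15×13 = 1365
triangle coeff Δ(3,7,6) = 1/2042040
Σ_t [1,3]: t=1:−1/207360 t=2:+1/57600 t=3:−1/207360 = 1/129600
(3j)²=168/12155 [(3 7 6; 0 0 0)], sign=+1
Σ_t [3,4]: t=3:−1/4354560 t=4:+1/1935360 = 1/3483648
(3j)²=125/12376 [(3 7 6; -2 5 -3)], sign=-1
⇒ 4πI² = 7875/41327
I = (-1)√(7875/41327/(4π)) = -0.12314121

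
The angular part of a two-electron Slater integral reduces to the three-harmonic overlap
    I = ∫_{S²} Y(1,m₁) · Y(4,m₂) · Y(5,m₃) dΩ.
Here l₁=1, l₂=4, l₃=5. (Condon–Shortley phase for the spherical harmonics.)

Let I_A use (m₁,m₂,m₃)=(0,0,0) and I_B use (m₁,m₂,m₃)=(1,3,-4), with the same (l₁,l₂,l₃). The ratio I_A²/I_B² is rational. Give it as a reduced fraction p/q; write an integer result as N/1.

25/36

Shared (l₁,l₂,l₃)=(1,4,5): N and (l;000)² cancel in I_A²/I_B².
A: Δ = 0!·2!·8!/11! = 1/495; Racah Σ t=0..0: t=0:+1/576 = 1/576; ⇒ 3j(1 4 5; 0 0 0)² = 5/99, sgn -1
B: Δ = 0!·2!·8!/11! = 1/495; Racah Σ t=0..0: t=0:+1/10080 = 1/10080; ⇒ 3j(1 4 5; 1 3 -4)² = 4/55, sgn -1
I_A²/I_B² = (5/99)/(4/55) = 25/36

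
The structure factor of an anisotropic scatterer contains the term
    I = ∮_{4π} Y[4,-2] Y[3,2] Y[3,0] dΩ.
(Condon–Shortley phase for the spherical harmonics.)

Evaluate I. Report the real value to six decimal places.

-0.044418

Rules hold: Σm=0, L=10 even, 1≤3≤7.
N = 9·7·7 = 441
Δ = 4!·4!·2!/11! = 1/34650
Racah Σ t=1..3: t=1:−1/72 t=2:+1/16 t=3:−1/72 = 5/144
⇒ 3j(4 3 3; 0 0 0)² = 2/77, sgn -1
Racah Σ t=3..4: t=3:−1/72 t=4:+1/96 = -1/288
⇒ 3j(4 3 3; -2 2 0)² = 1/462, sgn +1
4πI² = N·(3j₀)²·(3jₘ)² = 3/121
I = -1·√(0.0247934/4π) = -0.04441841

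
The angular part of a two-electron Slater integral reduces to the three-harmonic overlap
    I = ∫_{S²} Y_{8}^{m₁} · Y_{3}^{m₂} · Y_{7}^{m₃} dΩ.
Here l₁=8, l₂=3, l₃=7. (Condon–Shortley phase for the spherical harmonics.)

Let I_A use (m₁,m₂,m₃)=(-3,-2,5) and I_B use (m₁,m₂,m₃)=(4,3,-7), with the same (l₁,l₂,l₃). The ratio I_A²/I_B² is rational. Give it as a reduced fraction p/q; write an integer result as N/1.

Shared (l₁,l₂,l₃)=(8,3,7): N and (l;000)² cancel in I_A²/I_B².
A: Δ = 4!·12!·2!/19! = 1/5290740; Racah Σ t=0..1: t=0:+1/958003200 t=1:−1/87091200 = -1/95800320; ⇒ 3j(8 3 7; -3 -2 5)² = 1000/88179, sgn -1
B: Δ = 4!·12!·2!/19! = 1/5290740; Racah Σ t=4..4: t=4:+1/22992076800 = 1/22992076800; ⇒ 3j(8 3 7; 4 3 -7)² = 1/3876, sgn +1
I_A²/I_B² = (1000/88179)/(1/3876) = 4000/91

4000/91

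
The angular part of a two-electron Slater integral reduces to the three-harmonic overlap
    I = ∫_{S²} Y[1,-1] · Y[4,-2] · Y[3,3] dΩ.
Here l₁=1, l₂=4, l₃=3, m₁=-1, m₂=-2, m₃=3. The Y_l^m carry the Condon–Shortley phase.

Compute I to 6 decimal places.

0.061558

Checks pass: Σm=0; 8 even; l₃=3∈[3,5].
(2·1+1)(2·4+1)(2·3+1) = 189
Δ: 2! 0! 6! / 9! → 1/252
sum: t=1:−1/36 = -1/36
3j²(1 4 3; 0 0 0) = Δ·Π!·Σ² = 4/63  (sign +1)
sum: t=2:+1/1440 = 1/1440
3j²(1 4 3; -1 -2 3) = Δ·Π!·Σ² = 1/252  (sign +1)
combine: 4πI² = 189·4/63·1/252 = 1/21
take √, sign +1: I = 0.06155813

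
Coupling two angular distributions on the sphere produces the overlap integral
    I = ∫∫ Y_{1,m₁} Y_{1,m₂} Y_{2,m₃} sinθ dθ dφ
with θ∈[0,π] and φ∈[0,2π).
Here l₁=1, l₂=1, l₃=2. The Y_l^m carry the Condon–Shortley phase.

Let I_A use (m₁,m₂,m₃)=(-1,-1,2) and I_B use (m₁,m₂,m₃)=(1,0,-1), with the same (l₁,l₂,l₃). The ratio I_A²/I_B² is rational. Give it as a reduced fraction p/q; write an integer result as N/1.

l's match ⇒ only the (l;m) 3-j factors differ between A and B.
A: triangle coeff Δ(1,1,2) = 1/30; Σ_t [0,0]: t=0:+1/4 = 1/4; (3j)²=1/5 [(1 1 2; -1 -1 2)], sign=+1
B: triangle coeff Δ(1,1,2) = 1/30; Σ_t [0,0]: t=0:+1/2 = 1/2; (3j)²=1/10 [(1 1 2; 1 0 -1)], sign=-1
I_A²/I_B² = (1/5)/(1/10) = 2/1

2/1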